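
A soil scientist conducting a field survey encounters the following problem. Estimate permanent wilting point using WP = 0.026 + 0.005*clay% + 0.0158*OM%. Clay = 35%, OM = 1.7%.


WP = 0.026 + 0.005*35 + 0.0158*1.7
   = 0.026 + 0.1750 + 0.0269
   = 0.2279


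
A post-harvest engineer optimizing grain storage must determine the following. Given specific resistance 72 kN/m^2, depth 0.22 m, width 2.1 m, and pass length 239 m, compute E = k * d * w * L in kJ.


E = k * d * w * L
  = 72 * 0.22 * 2.1 * 239
  = 7950.10 kJ


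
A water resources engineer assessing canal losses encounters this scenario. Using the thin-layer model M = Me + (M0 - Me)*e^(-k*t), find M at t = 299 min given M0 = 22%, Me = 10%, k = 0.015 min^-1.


M = Me + (M0 - Me) * e^(-k*t)
  = 10 + (22 - 10) * e^(-0.015*299)
  = 10 + 12 * e^(-4.485)
  = 10 + 12 * 0.01128
  = 10 + 0.1353
  = 10.14%


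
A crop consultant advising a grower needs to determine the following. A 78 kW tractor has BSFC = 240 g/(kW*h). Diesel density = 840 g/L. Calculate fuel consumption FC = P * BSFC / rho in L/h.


FC = P * BSFC / rho_fuel
   = 78 * 240 / 840
   = 18720 / 840
   = 22.29 L/h


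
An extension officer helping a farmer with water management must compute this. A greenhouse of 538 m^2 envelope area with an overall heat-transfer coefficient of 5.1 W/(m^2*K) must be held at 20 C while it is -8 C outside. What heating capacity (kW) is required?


dT = 20 - (-8) = 28 K
Q = U * A * dT
  = 5.1 * 538 * 28
  = 76826.40 W = 76.83 kW


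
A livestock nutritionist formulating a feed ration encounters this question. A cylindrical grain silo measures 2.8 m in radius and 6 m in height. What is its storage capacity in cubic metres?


V = pi * r^2 * h
  = pi * 2.8^2 * 6
  = pi * 7.84 * 6
  = 147.78 m^3


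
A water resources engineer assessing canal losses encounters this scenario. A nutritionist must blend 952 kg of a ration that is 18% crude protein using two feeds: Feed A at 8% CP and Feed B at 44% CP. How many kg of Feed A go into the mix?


parts_A = CP_b - target = 44 - 18 = 26
parts_B = target - CP_a = 18 - 8 = 10
total_parts = 26 + 10 = 36
Feed A = 952 * 26 / 36 = 687.56 kg
Feed B = 952 * 10 / 36 = 264.44 kg

687.56 kg


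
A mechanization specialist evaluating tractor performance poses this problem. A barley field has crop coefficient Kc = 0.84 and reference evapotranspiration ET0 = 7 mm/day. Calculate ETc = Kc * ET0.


ETc = Kc * ET0
    = 0.84 * 7
    = 5.88 mm/day


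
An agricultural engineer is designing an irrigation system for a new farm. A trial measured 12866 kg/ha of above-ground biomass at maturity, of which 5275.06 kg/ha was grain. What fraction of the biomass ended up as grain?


HI = grain_yield / biomass
   = 5275.06 / 12866
   = 0.41


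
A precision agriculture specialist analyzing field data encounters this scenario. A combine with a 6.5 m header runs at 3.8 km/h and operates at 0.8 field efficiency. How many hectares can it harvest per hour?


C = w * v * eta_f / 10
  = 6.5 * 3.8 * 0.8 / 10
  = 19.76 / 10
  = 1.98 ha/h


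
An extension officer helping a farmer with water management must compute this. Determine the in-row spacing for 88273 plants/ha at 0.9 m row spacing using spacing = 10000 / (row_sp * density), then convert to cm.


spacing = 10000 / (row_sp * density)
        = 10000 / (0.9 * 88273)
        = 10000 / 79445.70
        = 0.12587 m = 12.59 cm


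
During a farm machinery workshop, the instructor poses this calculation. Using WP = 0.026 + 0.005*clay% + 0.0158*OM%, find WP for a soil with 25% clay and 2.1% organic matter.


WP = 0.026 + 0.005*25 + 0.0158*2.1
   = 0.026 + 0.1250 + 0.0332
   = 0.1842


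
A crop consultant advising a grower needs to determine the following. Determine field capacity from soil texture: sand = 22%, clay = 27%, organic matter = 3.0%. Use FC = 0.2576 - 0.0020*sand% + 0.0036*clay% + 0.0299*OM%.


FC = 0.2576 - 0.0020*22 + 0.0036*27 + 0.0299*3.0
   = 0.2576 - 0.0440 + 0.0972 + 0.0897
   = 0.4005


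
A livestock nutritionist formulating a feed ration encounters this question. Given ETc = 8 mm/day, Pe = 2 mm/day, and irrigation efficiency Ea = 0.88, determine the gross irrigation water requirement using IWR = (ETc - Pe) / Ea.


IWR = (ETc - Pe) / Ea
    = (8 - 2) / 0.88
    = 6 / 0.88
    = 6.82 mm/day


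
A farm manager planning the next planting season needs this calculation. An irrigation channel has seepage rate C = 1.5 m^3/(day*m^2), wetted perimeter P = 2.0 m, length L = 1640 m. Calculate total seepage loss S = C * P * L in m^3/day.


S = C * P * L
  = 1.5 * 2.0 * 1640
  = 4920 m^3/day


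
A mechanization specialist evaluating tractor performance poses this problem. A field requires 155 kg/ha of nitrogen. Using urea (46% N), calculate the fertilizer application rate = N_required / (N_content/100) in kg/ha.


Rate = N_required / (N_content / 100)
     = 155 / (46 / 100)
     = 155 / 0.46
     = 336.96 kg/ha


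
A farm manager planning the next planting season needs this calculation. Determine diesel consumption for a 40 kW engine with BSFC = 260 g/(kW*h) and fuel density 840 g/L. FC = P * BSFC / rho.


FC = P * BSFC / rho_fuel
   = 40 * 260 / 840
   = 10400 / 840
   = 12.38 L/h


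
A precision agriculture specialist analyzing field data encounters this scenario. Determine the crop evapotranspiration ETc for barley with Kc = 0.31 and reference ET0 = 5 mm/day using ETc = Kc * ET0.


ETc = Kc * ET0
    = 0.31 * 5
    = 1.55 mm/day


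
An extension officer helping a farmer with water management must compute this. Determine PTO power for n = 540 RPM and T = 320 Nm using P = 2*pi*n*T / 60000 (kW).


P = 2*pi*n*T / 60000
  = 2*pi * 540 * 320 / 60000
  = 1085734.42 / 60000
  = 18.10 kW


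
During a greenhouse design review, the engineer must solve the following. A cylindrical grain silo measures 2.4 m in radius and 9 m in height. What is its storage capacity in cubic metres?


V = pi * r^2 * h
  = pi * 2.4^2 * 9
  = pi * 5.76 * 9
  = 162.86 m^3


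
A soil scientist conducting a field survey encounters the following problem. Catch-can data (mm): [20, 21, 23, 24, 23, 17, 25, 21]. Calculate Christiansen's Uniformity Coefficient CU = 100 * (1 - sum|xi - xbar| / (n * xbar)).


xbar = 174 / 8 = 21.750
sum|xi - xbar| = 16
CU = 100 * (1 - 16 / (8 * 21.750))
   = 100 * (1 - 0.0920)
   = 90.80%


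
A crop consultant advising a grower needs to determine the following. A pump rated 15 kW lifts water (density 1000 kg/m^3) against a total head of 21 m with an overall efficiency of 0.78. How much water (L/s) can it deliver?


Q = (P * 1000 * eta) / (rho * g * H)
  = (15 * 1000 * 0.78) / (1000 * 9.81 * 21)
  = 11700 / 206010
  = 0.05679 m^3/s = 56.79 L/s


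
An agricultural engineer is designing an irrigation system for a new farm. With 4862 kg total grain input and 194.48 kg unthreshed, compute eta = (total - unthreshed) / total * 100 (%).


eta = (total - unthreshed) / total * 100
    = (4862 - 194.48) / 4862 * 100
    = 4667.52 / 4862 * 100
    = 96%


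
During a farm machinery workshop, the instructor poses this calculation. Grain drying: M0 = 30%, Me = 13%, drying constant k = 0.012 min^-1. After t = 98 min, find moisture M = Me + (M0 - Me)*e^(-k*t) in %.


M = Me + (M0 - Me) * e^(-k*t)
  = 13 + (30 - 13) * e^(-0.012*98)
  = 13 + 17 * e^(-1.176)
  = 13 + 17 * 0.30851
  = 13 + 5.2447
  = 18.24%


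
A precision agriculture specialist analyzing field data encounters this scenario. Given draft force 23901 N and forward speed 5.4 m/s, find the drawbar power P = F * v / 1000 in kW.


P = F * v / 1000
  = 23901 * 5.4 / 1000
  = 129065.40 / 1000
  = 129.07 kW


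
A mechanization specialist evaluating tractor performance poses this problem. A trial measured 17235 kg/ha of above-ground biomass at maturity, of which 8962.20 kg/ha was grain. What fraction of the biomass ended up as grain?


HI = grain_yield / biomass
   = 8962.20 / 17235
   = 0.52


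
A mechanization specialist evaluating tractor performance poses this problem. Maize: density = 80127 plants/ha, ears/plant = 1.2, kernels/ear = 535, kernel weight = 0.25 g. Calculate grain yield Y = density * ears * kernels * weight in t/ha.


Y = density * ears * kernels * kw
  = 80127 * 1.2 * 535 * 0.25 g/ha
  = 12860383.50 g/ha
  = 12860.38 kg/ha = 12.86 t/ha


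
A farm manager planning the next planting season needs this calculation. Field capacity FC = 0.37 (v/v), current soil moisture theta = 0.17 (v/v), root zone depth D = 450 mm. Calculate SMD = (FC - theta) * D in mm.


SMD = (FC - theta) * D
    = (0.37 - 0.17) * 450
    = 0.200 * 450
    = 90 mm


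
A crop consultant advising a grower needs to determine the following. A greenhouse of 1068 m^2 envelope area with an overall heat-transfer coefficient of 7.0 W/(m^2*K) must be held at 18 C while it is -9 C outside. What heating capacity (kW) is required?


dT = 18 - (-9) = 27 K
Q = U * A * dT
  = 7.0 * 1068 * 27
  = 201852 W = 201.85 kW


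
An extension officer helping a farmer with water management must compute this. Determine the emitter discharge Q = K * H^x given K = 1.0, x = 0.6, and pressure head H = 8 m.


Q = K * H^x
  = 1.0 * 8^0.6
  = 1.0 * 3.4822
  = 3.48 L/h


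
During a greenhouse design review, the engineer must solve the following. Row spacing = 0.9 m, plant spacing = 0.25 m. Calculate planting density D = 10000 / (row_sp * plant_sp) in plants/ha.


D = 10000 / (row_sp * plant_sp)
  = 10000 / (0.9 * 0.25)
  = 10000 / 0.2250
  = 44444.44 plants/ha


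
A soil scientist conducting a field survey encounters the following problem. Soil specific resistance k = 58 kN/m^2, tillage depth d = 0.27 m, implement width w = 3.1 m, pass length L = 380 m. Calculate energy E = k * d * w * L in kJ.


E = k * d * w * L
  = 58 * 0.27 * 3.1 * 380
  = 18447.48 kJ


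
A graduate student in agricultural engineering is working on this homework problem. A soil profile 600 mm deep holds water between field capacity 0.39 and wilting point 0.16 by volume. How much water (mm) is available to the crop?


AW = (FC - WP) * D
   = (0.39 - 0.16) * 600
   = 0.23 * 600
   = 138 mm


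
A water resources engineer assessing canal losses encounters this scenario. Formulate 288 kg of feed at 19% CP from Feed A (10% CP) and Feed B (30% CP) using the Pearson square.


parts_A = CP_b - target = 30 - 19 = 11
parts_B = target - CP_a = 19 - 10 = 9
total_parts = 11 + 9 = 20
Feed A = 288 * 11 / 20 = 158.40 kg
Feed B = 288 * 9 / 20 = 129.60 kg

158.40 kg


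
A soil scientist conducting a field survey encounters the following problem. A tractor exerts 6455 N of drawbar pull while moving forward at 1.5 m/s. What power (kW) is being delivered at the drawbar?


P = F * v / 1000
  = 6455 * 1.5 / 1000
  = 9682.50 / 1000
  = 9.68 kW


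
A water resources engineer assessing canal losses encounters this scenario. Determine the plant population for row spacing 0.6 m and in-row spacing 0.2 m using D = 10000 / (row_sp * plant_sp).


D = 10000 / (row_sp * plant_sp)
  = 10000 / (0.6 * 0.2)
  = 10000 / 0.1200
  = 83333.33 plants/ha


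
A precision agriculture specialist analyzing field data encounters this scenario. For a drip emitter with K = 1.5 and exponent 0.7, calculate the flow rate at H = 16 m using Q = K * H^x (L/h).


Q = K * H^x
  = 1.5 * 16^0.7
  = 1.5 * 6.9644
  = 10.45 L/h


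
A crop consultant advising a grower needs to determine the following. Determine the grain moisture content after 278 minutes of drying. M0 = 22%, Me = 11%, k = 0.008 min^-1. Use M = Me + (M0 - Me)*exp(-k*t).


M = Me + (M0 - Me) * e^(-k*t)
  = 11 + (22 - 11) * e^(-0.008*278)
  = 11 + 11 * e^(-2.224)
  = 11 + 11 * 0.10818
  = 11 + 1.1899
  = 12.19%


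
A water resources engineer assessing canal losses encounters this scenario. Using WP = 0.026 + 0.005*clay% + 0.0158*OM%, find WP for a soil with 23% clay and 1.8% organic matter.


WP = 0.026 + 0.005*23 + 0.0158*1.8
   = 0.026 + 0.1150 + 0.0284
   = 0.1694


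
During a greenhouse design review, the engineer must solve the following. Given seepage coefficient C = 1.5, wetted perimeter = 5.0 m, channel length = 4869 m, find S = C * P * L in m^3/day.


S = C * P * L
  = 1.5 * 5.0 * 4869
  = 36517.50 m^3/day


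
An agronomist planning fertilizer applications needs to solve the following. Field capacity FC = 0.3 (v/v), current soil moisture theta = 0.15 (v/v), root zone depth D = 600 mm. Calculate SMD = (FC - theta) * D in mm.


SMD = (FC - theta) * D
    = (0.3 - 0.15) * 600
    = 0.150 * 600
    = 90 mm


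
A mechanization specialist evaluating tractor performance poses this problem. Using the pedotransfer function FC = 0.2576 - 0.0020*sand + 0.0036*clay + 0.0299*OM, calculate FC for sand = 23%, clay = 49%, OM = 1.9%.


FC = 0.2576 - 0.0020*23 + 0.0036*49 + 0.0299*1.9
   = 0.2576 - 0.0460 + 0.1764 + 0.0568
   = 0.4448


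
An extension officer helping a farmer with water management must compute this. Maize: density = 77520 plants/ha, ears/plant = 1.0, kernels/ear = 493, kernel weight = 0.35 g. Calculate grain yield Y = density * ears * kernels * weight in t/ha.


Y = density * ears * kernels * kw
  = 77520 * 1.0 * 493 * 0.35 g/ha
  = 13376076 g/ha
  = 13376.08 kg/ha = 13.38 t/ha


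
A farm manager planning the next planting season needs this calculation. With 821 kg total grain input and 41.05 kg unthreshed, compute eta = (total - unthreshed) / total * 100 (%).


eta = (total - unthreshed) / total * 100
    = (821 - 41.05) / 821 * 100
    = 779.95 / 821 * 100
    = 95%


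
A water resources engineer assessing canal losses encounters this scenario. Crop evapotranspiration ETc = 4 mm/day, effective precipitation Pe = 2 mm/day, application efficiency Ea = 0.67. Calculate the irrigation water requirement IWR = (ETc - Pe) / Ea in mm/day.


IWR = (ETc - Pe) / Ea
    = (4 - 2) / 0.67
    = 2 / 0.67
    = 2.99 mm/day


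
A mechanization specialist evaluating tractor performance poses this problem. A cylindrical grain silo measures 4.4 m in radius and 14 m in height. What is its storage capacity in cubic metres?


V = pi * r^2 * h
  = pi * 4.4^2 * 14
  = pi * 19.36 * 14
  = 851.50 m^3


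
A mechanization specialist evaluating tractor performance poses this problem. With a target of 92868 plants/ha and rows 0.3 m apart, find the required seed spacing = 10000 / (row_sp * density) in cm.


spacing = 10000 / (row_sp * density)
        = 10000 / (0.3 * 92868)
        = 10000 / 27860.40
        = 0.35893 m = 35.89 cm


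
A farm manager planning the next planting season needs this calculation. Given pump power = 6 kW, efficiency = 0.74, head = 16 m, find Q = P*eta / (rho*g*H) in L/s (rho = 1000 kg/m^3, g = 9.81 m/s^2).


Q = (P * 1000 * eta) / (rho * g * H)
  = (6 * 1000 * 0.74) / (1000 * 9.81 * 16)
  = 4440 / 156960
  = 0.02829 m^3/s = 28.29 L/s


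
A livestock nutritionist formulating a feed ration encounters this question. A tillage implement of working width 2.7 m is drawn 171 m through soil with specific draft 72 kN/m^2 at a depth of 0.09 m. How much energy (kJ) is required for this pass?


E = k * d * w * L
  = 72 * 0.09 * 2.7 * 171
  = 2991.82 kJ


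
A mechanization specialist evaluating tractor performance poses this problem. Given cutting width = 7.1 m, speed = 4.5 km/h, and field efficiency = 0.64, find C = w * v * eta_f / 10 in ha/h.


C = w * v * eta_f / 10
  = 7.1 * 4.5 * 0.64 / 10
  = 20.45 / 10
  = 2.04 ha/h


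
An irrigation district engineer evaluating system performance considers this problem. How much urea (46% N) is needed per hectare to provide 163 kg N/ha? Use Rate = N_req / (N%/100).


Rate = N_required / (N_content / 100)
     = 163 / (46 / 100)
     = 163 / 0.46
     = 354.35 kg/ha


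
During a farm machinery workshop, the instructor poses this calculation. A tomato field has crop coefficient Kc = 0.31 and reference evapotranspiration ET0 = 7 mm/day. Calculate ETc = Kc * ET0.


ETc = Kc * ET0
    = 0.31 * 7
    = 2.17 mm/day


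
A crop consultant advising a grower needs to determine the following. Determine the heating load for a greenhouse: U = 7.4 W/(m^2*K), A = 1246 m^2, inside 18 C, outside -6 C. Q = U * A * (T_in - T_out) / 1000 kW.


dT = 18 - (-6) = 24 K
Q = U * A * dT
  = 7.4 * 1246 * 24
  = 221289.60 W = 221.29 kW


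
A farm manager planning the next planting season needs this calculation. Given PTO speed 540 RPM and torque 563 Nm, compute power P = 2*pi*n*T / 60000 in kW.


P = 2*pi*n*T / 60000
  = 2*pi * 540 * 563 / 60000
  = 1910214.00 / 60000
  = 31.84 kW


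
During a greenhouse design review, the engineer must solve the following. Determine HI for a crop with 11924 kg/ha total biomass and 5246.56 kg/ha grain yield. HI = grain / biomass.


HI = grain_yield / biomass
   = 5246.56 / 11924
   = 0.44


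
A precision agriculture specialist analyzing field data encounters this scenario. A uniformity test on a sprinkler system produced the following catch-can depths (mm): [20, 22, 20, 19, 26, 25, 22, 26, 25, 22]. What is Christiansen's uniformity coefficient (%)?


xbar = 227 / 10 = 22.700
sum|xi - xbar| = 22.400
CU = 100 * (1 - 22.400 / (10 * 22.700))
   = 100 * (1 - 0.0987)
   = 90.13%


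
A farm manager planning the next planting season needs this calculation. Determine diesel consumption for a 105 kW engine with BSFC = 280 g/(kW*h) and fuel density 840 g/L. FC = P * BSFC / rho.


FC = P * BSFC / rho_fuel
   = 105 * 280 / 840
   = 29400 / 840
   = 35 L/h


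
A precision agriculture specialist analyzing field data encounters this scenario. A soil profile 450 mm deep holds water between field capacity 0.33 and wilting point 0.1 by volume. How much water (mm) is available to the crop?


AW = (FC - WP) * D
   = (0.33 - 0.1) * 450
   = 0.23 * 450
   = 103.50 mm


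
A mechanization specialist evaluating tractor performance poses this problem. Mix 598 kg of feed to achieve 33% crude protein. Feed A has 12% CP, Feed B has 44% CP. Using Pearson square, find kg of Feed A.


parts_A = CP_b - target = 44 - 33 = 11
parts_B = target - CP_a = 33 - 12 = 21
total_parts = 11 + 21 = 32
Feed A = 598 * 11 / 32 = 205.56 kg
Feed B = 598 * 21 / 32 = 392.44 kg

205.56 kg


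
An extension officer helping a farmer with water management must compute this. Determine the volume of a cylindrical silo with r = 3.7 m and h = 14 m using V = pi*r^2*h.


V = pi * r^2 * h
  = pi * 3.7^2 * 14
  = pi * 13.69 * 14
  = 602.12 m^3


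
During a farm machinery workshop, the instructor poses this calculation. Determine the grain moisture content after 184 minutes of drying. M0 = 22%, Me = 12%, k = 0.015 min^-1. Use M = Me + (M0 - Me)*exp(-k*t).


M = Me + (M0 - Me) * e^(-k*t)
  = 12 + (22 - 12) * e^(-0.015*184)
  = 12 + 10 * e^(-2.760)
  = 12 + 10 * 0.06329
  = 12 + 0.6329
  = 12.63%


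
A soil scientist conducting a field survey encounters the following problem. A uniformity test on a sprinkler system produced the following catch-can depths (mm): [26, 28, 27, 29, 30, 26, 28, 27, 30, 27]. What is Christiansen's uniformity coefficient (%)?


xbar = 278 / 10 = 27.800
sum|xi - xbar| = 12
CU = 100 * (1 - 12 / (10 * 27.800))
   = 100 * (1 - 0.0432)
   = 95.68%


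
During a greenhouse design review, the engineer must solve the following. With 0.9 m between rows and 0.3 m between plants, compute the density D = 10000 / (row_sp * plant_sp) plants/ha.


D = 10000 / (row_sp * plant_sp)
  = 10000 / (0.9 * 0.3)
  = 10000 / 0.2700
  = 37037.04 plants/ha


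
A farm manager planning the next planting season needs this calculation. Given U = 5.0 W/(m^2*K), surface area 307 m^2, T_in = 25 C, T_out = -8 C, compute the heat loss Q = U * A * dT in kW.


dT = 25 - (-8) = 33 K
Q = U * A * dT
  = 5.0 * 307 * 33
  = 50655 W = 50.66 kW


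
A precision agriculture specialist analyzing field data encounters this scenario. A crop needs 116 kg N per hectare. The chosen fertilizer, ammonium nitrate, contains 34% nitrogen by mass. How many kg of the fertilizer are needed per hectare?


Rate = N_required / (N_content / 100)
     = 116 / (34 / 100)
     = 116 / 0.34
     = 341.18 kg/ha


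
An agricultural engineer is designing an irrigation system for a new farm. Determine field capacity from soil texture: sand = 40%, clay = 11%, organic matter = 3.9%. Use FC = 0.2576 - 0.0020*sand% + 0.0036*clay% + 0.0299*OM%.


FC = 0.2576 - 0.0020*40 + 0.0036*11 + 0.0299*3.9
   = 0.2576 - 0.0800 + 0.0396 + 0.1166
   = 0.3338


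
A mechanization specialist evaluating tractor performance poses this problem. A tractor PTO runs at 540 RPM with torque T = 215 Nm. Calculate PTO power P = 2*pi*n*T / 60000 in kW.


P = 2*pi*n*T / 60000
  = 2*pi * 540 * 215 / 60000
  = 729477.81 / 60000
  = 12.16 kW


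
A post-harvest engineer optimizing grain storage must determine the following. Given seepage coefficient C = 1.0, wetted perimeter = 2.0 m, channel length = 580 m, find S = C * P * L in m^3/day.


S = C * P * L
  = 1.0 * 2.0 * 580
  = 1160 m^3/day


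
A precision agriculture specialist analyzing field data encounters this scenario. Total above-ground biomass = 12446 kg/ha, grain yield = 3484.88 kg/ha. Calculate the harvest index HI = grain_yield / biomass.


HI = grain_yield / biomass
   = 3484.88 / 12446
   = 0.28


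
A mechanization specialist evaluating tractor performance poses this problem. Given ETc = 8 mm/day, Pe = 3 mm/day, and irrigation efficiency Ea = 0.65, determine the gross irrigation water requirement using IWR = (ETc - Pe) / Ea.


IWR = (ETc - Pe) / Ea
    = (8 - 3) / 0.65
    = 5 / 0.65
    = 7.69 mm/day


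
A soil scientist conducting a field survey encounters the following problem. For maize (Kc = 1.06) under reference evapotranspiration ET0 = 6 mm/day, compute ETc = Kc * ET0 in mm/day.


ETc = Kc * ET0
    = 1.06 * 6
    = 6.36 mm/day


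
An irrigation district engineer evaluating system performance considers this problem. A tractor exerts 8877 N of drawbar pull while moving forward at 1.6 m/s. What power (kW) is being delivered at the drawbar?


P = F * v / 1000
  = 8877 * 1.6 / 1000
  = 14203.20 / 1000
  = 14.20 kW


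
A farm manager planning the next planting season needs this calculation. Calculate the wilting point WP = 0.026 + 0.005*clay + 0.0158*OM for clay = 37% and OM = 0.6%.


WP = 0.026 + 0.005*37 + 0.0158*0.6
   = 0.026 + 0.1850 + 0.0095
   = 0.2205


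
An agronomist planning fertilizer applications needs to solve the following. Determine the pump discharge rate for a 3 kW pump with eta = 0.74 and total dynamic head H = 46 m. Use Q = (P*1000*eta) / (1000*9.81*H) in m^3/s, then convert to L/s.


Q = (P * 1000 * eta) / (rho * g * H)
  = (3 * 1000 * 0.74) / (1000 * 9.81 * 46)
  = 2220 / 451260
  = 0.00492 m^3/s = 4.92 L/s


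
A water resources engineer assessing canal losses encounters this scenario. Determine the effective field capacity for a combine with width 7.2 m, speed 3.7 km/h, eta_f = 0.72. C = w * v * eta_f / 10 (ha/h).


C = w * v * eta_f / 10
  = 7.2 * 3.7 * 0.72 / 10
  = 19.18 / 10
  = 1.92 ha/h


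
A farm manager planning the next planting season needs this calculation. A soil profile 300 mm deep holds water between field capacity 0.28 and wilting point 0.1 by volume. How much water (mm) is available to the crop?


AW = (FC - WP) * D
   = (0.28 - 0.1) * 300
   = 0.18 * 300
   = 54 mm


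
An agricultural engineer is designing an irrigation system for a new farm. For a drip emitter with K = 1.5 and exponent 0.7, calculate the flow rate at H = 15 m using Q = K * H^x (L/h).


Q = K * H^x
  = 1.5 * 15^0.7
  = 1.5 * 6.6568
  = 9.99 L/h


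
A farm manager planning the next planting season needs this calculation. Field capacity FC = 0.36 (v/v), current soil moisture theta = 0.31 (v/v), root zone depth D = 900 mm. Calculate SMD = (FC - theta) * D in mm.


SMD = (FC - theta) * D
    = (0.36 - 0.31) * 900
    = 0.050 * 900
    = 45 mm


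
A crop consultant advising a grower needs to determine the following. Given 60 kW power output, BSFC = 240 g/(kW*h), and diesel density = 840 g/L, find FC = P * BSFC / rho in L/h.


FC = P * BSFC / rho_fuel
   = 60 * 240 / 840
   = 14400 / 840
   = 17.14 L/h


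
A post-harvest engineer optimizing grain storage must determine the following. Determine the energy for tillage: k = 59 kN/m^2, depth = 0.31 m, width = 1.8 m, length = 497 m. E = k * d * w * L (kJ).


E = k * d * w * L
  = 59 * 0.31 * 1.8 * 497
  = 16362.23 kJ


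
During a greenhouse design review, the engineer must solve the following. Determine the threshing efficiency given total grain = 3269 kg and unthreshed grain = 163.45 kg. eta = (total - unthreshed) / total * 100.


eta = (total - unthreshed) / total * 100
    = (3269 - 163.45) / 3269 * 100
    = 3105.55 / 3269 * 100
    = 95%


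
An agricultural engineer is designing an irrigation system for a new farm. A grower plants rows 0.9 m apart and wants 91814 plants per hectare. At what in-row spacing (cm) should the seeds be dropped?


spacing = 10000 / (row_sp * density)
        = 10000 / (0.9 * 91814)
        = 10000 / 82632.60
        = 0.12102 m = 12.10 cm


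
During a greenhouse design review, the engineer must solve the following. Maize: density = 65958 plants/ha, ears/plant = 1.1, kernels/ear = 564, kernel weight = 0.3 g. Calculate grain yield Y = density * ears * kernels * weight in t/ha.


Y = density * ears * kernels * kw
  = 65958 * 1.1 * 564 * 0.3 g/ha
  = 12276102.96 g/ha
  = 12276.10 kg/ha = 12.28 t/ha


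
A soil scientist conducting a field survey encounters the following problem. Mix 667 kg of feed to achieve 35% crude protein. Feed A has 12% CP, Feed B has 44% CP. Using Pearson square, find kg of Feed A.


parts_A = CP_b - target = 44 - 35 = 9
parts_B = target - CP_a = 35 - 12 = 23
total_parts = 9 + 23 = 32
Feed A = 667 * 9 / 32 = 187.59 kg
Feed B = 667 * 23 / 32 = 479.41 kg

187.59 kg


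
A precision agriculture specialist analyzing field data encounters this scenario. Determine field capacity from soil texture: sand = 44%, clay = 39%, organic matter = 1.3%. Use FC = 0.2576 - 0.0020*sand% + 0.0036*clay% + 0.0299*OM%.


FC = 0.2576 - 0.0020*44 + 0.0036*39 + 0.0299*1.3
   = 0.2576 - 0.0880 + 0.1404 + 0.0389
   = 0.3489


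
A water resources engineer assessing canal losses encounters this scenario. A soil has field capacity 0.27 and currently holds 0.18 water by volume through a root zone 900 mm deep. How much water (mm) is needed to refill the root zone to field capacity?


SMD = (FC - theta) * D
    = (0.27 - 0.18) * 900
    = 0.090 * 900
    = 81 mm


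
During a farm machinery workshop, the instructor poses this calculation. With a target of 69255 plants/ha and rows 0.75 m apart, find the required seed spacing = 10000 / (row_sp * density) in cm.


spacing = 10000 / (row_sp * density)
        = 10000 / (0.75 * 69255)
        = 10000 / 51941.25
        = 0.19253 m = 19.25 cm


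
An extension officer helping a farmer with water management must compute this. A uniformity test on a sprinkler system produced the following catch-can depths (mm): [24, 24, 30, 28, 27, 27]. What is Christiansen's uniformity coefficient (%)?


xbar = 160 / 6 = 26.667
sum|xi - xbar| = 10.667
CU = 100 * (1 - 10.667 / (6 * 26.667))
   = 100 * (1 - 0.0667)
   = 93.33%


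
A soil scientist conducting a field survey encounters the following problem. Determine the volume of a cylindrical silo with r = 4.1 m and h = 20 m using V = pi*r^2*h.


V = pi * r^2 * h
  = pi * 4.1^2 * 20
  = pi * 16.81 * 20
  = 1056.20 m^3


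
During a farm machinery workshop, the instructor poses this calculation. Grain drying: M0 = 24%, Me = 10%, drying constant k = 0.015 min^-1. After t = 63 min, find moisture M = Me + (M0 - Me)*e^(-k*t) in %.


M = Me + (M0 - Me) * e^(-k*t)
  = 10 + (24 - 10) * e^(-0.015*63)
  = 10 + 14 * e^(-0.945)
  = 10 + 14 * 0.38868
  = 10 + 5.4415
  = 15.44%


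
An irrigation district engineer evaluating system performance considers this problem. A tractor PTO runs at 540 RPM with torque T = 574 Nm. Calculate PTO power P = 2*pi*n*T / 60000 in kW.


P = 2*pi*n*T / 60000
  = 2*pi * 540 * 574 / 60000
  = 1947536.12 / 60000
  = 32.46 kW


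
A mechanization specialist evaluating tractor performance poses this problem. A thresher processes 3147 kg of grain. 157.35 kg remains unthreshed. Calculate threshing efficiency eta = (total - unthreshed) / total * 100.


eta = (total - unthreshed) / total * 100
    = (3147 - 157.35) / 3147 * 100
    = 2989.65 / 3147 * 100
    = 95%


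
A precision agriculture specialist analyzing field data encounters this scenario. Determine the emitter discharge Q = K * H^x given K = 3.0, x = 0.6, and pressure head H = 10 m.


Q = K * H^x
  = 3.0 * 10^0.6
  = 3.0 * 3.9811
  = 11.94 L/h


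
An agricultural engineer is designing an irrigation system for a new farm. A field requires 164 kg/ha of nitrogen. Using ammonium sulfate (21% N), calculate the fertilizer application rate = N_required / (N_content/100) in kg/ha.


Rate = N_required / (N_content / 100)
     = 164 / (21 / 100)
     = 164 / 0.21
     = 780.95 kg/ha


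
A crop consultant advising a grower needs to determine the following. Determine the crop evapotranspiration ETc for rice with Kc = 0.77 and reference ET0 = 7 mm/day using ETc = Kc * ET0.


ETc = Kc * ET0
    = 0.77 * 7
    = 5.39 mm/day


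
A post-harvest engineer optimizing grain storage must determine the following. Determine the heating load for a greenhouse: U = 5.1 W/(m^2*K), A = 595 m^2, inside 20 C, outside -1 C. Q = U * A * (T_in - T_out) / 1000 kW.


dT = 20 - (-1) = 21 K
Q = U * A * dT
  = 5.1 * 595 * 21
  = 63724.50 W = 63.72 kW


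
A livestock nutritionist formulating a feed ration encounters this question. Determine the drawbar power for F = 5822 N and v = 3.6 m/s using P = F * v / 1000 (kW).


P = F * v / 1000
  = 5822 * 3.6 / 1000
  = 20959.20 / 1000
  = 20.96 kW


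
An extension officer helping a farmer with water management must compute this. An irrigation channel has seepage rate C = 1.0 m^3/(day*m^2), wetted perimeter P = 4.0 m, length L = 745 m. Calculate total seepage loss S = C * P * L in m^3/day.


S = C * P * L
  = 1.0 * 4.0 * 745
  = 2980 m^3/day


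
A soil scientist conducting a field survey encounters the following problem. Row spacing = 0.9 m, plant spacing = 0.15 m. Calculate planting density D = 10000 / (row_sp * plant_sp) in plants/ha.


D = 10000 / (row_sp * plant_sp)
  = 10000 / (0.9 * 0.15)
  = 10000 / 0.1350
  = 74074.07 plants/ha


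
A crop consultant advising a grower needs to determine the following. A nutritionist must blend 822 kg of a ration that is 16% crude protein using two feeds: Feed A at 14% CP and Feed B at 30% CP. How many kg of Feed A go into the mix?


parts_A = CP_b - target = 30 - 16 = 14
parts_B = target - CP_a = 16 - 14 = 2
total_parts = 14 + 2 = 16
Feed A = 822 * 14 / 16 = 719.25 kg
Feed B = 822 * 2 / 16 = 102.75 kg

719.25 kg


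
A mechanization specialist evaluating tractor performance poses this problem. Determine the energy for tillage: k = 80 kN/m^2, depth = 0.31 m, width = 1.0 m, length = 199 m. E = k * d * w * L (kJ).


E = k * d * w * L
  = 80 * 0.31 * 1.0 * 199
  = 4935.20 kJ


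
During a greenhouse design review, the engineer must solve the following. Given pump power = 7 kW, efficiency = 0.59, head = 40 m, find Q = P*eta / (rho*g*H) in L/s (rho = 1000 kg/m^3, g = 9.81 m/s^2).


Q = (P * 1000 * eta) / (rho * g * H)
  = (7 * 1000 * 0.59) / (1000 * 9.81 * 40)
  = 4130 / 392400
  = 0.01052 m^3/s = 10.52 L/s


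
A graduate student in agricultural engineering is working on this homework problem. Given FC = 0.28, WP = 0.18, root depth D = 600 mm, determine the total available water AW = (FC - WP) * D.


AW = (FC - WP) * D
   = (0.28 - 0.18) * 600
   = 0.10 * 600
   = 60 mm


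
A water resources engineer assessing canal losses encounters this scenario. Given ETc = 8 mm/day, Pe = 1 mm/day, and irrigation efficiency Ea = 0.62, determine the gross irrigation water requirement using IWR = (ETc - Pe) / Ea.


IWR = (ETc - Pe) / Ea
    = (8 - 1) / 0.62
    = 7 / 0.62
    = 11.29 mm/day


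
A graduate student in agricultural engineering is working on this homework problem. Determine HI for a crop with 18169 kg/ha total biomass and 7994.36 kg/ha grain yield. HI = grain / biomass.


HI = grain_yield / biomass
   = 7994.36 / 18169
   = 0.44


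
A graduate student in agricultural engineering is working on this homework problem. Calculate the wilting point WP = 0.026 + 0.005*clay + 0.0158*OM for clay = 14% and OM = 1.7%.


WP = 0.026 + 0.005*14 + 0.0158*1.7
   = 0.026 + 0.0700 + 0.0269
   = 0.1229


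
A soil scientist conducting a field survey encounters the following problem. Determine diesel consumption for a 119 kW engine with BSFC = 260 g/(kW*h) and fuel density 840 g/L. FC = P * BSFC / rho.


FC = P * BSFC / rho_fuel
   = 119 * 260 / 840
   = 30940 / 840
   = 36.83 L/h


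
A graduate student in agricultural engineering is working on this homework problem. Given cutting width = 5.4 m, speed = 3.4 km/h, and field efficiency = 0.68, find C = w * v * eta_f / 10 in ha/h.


C = w * v * eta_f / 10
  = 5.4 * 3.4 * 0.68 / 10
  = 12.48 / 10
  = 1.25 ha/h


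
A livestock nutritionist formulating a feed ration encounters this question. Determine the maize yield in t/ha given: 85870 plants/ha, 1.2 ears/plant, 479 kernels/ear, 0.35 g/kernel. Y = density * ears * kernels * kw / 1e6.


Y = density * ears * kernels * kw
  = 85870 * 1.2 * 479 * 0.35 g/ha
  = 17275326.60 g/ha
  = 17275.33 kg/ha = 17.28 t/ha


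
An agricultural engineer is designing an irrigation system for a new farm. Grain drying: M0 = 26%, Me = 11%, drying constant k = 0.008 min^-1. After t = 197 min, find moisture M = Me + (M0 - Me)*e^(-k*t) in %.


M = Me + (M0 - Me) * e^(-k*t)
  = 11 + (26 - 11) * e^(-0.008*197)
  = 11 + 15 * e^(-1.576)
  = 11 + 15 * 0.20680
  = 11 + 3.1020
  = 14.10%


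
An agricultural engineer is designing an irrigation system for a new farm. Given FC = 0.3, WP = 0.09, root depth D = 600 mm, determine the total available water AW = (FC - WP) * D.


AW = (FC - WP) * D
   = (0.3 - 0.09) * 600
   = 0.21 * 600
   = 126 mm


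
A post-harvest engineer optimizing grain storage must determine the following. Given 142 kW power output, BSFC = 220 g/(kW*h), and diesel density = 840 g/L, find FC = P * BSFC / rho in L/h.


FC = P * BSFC / rho_fuel
   = 142 * 220 / 840
   = 31240 / 840
   = 37.19 L/h


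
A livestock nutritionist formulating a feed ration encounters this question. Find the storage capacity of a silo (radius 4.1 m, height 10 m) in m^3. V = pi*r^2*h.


V = pi * r^2 * h
  = pi * 4.1^2 * 10
  = pi * 16.81 * 10
  = 528.10 m^3


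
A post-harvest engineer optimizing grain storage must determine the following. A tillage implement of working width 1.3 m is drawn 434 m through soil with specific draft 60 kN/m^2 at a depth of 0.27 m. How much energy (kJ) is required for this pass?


E = k * d * w * L
  = 60 * 0.27 * 1.3 * 434
  = 9140.04 kJ


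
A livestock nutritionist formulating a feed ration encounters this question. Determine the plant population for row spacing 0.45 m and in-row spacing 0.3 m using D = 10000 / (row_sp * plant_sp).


D = 10000 / (row_sp * plant_sp)
  = 10000 / (0.45 * 0.3)
  = 10000 / 0.1350
  = 74074.07 plants/ha


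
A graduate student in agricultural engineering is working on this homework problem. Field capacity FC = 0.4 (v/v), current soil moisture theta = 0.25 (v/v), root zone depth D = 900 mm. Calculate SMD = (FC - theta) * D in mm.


SMD = (FC - theta) * D
    = (0.4 - 0.25) * 900
    = 0.150 * 900
    = 135 mm


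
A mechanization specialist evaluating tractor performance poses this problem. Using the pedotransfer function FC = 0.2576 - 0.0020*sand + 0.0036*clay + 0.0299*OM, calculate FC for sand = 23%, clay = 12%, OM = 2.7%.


FC = 0.2576 - 0.0020*23 + 0.0036*12 + 0.0299*2.7
   = 0.2576 - 0.0460 + 0.0432 + 0.0807
   = 0.3355


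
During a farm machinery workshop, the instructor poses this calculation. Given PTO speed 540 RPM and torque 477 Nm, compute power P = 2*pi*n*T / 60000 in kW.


P = 2*pi*n*T / 60000
  = 2*pi * 540 * 477 / 60000
  = 1618422.87 / 60000
  = 26.97 kW


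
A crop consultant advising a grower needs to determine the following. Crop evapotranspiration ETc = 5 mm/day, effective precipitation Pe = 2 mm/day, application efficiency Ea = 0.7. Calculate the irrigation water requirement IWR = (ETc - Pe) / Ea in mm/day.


IWR = (ETc - Pe) / Ea
    = (5 - 2) / 0.7
    = 3 / 0.7
    = 4.29 mm/day


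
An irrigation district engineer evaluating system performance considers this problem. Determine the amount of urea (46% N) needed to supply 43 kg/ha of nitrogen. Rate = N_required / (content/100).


Rate = N_required / (N_content / 100)
     = 43 / (46 / 100)
     = 43 / 0.46
     = 93.48 kg/ha


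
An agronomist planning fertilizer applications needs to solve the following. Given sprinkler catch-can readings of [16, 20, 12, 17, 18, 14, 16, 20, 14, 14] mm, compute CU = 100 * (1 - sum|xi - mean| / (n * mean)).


xbar = 161 / 10 = 16.100
sum|xi - xbar| = 21.200
CU = 100 * (1 - 21.200 / (10 * 16.100))
   = 100 * (1 - 0.1317)
   = 86.83%


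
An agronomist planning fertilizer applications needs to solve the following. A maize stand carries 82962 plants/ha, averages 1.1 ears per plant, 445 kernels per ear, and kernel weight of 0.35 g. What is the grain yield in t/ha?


Y = density * ears * kernels * kw
  = 82962 * 1.1 * 445 * 0.35 g/ha
  = 14213464.65 g/ha
  = 14213.46 kg/ha = 14.21 t/ha


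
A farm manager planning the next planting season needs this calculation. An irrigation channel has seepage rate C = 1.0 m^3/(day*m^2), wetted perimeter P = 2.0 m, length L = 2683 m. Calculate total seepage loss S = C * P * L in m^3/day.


S = C * P * L
  = 1.0 * 2.0 * 2683
  = 5366 m^3/day


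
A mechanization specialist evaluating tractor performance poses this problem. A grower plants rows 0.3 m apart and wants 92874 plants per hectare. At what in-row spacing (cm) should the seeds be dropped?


spacing = 10000 / (row_sp * density)
        = 10000 / (0.3 * 92874)
        = 10000 / 27862.20
        = 0.35891 m = 35.89 cm


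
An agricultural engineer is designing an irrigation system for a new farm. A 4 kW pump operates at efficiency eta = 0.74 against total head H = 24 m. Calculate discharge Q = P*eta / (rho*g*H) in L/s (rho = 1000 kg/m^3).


Q = (P * 1000 * eta) / (rho * g * H)
  = (4 * 1000 * 0.74) / (1000 * 9.81 * 24)
  = 2960 / 235440
  = 0.01257 m^3/s = 12.57 L/s


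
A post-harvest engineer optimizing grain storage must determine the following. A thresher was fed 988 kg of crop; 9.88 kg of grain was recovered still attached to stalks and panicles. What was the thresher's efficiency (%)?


eta = (total - unthreshed) / total * 100
    = (988 - 9.88) / 988 * 100
    = 978.12 / 988 * 100
    = 99%


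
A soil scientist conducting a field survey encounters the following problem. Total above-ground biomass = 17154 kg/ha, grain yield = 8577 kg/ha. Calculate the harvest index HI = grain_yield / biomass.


HI = grain_yield / biomass
   = 8577 / 17154
   = 0.50


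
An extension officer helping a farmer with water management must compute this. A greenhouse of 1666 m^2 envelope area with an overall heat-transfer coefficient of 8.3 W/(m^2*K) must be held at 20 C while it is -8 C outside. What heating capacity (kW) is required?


dT = 20 - (-8) = 28 K
Q = U * A * dT
  = 8.3 * 1666 * 28
  = 387178.40 W = 387.18 kW


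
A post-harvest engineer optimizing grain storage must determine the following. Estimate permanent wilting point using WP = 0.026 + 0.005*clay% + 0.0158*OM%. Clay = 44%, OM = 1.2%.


WP = 0.026 + 0.005*44 + 0.0158*1.2
   = 0.026 + 0.2200 + 0.0190
   = 0.2650
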